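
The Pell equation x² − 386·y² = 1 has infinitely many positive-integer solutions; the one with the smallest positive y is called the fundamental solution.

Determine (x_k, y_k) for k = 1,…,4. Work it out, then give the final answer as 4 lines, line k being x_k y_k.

√386 → a₀=19, period (1,1,1,4,1,18,1,4,1,1,1,38); ℓ=12 even so k=11
step 0: (19, 1)  from 19·(1,0) + (0,1)
…
step 2: (39, 2)  from 1·(20,1) + (19,1)
step 3: (59, 3)  from 1·(39,2) + (20,1)
step 4: (275, 14)  from 4·(59,3) + (39,2)
…
step 7: (6621, 337)  from 1·(6287,320) + (334,17)
…
step 9: (39392, 2005)  from 1·(32771,1668) + (6621,337)
step 10: (72163, 3673)  from 1·(39392,2005) + (32771,1668)
step 11: (111555, 5678)  from 1·(72163,3673) + (39392,2005)
→ (111555, 5678).  Check: 111555²=12444518025, 386·5678²=12444518024, difference 1.
k=2:  x_2 = 111555·111555+386·5678·5678 = 24889036049,  y_2 = 111555·5678+5678·111555 = 1266818580
k=3:  x_3 = 111555·24889036049+386·5678·1266818580 = 5552992832780835,  y_3 = 111555·1266818580+5678·24889036049 = 282639893378122
k=4:  x_4 = 111555·5552992832780835+386·5678·282639893378122 = 1238928230896843060801,  y_4 = 111555·282639893378122+5678·5552992832780835 = 63059786610325980840

111555 5678
24889036049 1266818580
5552992832780835 282639893378122
1238928230896843060801 63059786610325980840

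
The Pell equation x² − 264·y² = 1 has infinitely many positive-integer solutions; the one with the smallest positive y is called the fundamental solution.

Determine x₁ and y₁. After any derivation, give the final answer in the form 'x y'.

[16; 4,32] for √264; ℓ=2 ⇒ convergent index 1
step 0: (16, 1)  from 16·(1,0) + (0,1)
step 1: (65, 4)  from 4·(16,1) + (1,0)
(x₁, y₁) = (65, 4);  65² − 264·4² = 1 ✓

65 4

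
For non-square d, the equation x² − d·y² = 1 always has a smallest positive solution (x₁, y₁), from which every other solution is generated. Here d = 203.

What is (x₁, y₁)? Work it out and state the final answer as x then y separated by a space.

[14; 4,28] for √203; ℓ=2 ⇒ convergent index 1
k=0  a_k=14  p_k/q_k = 14/1
k=1  a_k=4  p_k/q_k = 57/4
→ (57, 4).  Check: 57²=3249, 203·4²=3248, difference 1.

57 4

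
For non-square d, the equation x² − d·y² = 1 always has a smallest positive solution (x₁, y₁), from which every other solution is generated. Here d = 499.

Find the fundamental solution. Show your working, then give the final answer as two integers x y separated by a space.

[22; 2,1,21,1,2,44] for √499; ℓ=6 ⇒ convergent index 5
a_0=22:  p_0=22·1+0=22,  q_0=22·0+1=1
…
a_2=1:  p_2=1·45+22=67,  q_2=1·2+1=3
a_3=21:  p_3=21·67+45=1452,  q_3=21·3+2=65
a_4=1:  p_4=1·1452+67=1519,  q_4=1·65+3=68
a_5=2:  p_5=2·1519+1452=4490,  q_5=2·68+65=201
(x₁, y₁) = (4490, 201);  4490² − 499·201² = 1 ✓

4490 201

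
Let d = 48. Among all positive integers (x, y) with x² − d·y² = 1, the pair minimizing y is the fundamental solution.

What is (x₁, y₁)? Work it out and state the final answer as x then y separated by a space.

7 1

√48 = [6; 1,12, …], period ℓ=2 (even) → k=1
i=0: a=6 ⇒ p=6, q=1
i=1: a=1 ⇒ p=7, q=1
→ (7, 1).  Check: 7²=49, 48·1²=48, difference 1.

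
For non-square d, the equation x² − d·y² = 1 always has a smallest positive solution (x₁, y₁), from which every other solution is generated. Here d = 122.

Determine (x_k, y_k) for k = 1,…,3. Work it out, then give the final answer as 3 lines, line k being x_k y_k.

√122 → a₀=11, period (22); ℓ=1 odd so k=1
step 0: (11, 1)  from 11·(1,0) + (0,1)
step 1: (243, 22)  from 22·(11,1) + (1,0)
→ (243, 22).  Check: 243²=59049, 122·22²=59048, difference 1.
k=2:  x_2 = 243·243+122·22·22 = 118097,  y_2 = 243·22+22·243 = 10692
k=3:  x_3 = 243·118097+122·22·10692 = 57394899,  y_3 = 243·10692+22·118097 = 5196290

243 22
118097 10692
57394899 5196290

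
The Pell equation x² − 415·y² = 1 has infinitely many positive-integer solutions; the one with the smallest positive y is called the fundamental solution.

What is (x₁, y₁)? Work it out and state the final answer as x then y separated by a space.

d=415: √d = [20; 2,1,2,4,6,…,1,2,40] (ℓ=16, even), read p_15/q_15
i=0: a=20 ⇒ p=20, q=1
i=1: a=2 ⇒ p=41, q=2
i=2: a=1 ⇒ p=61, q=3
i=3: a=2 ⇒ p=163, q=8
i=4: a=4 ⇒ p=713, q=35
i=5: a=6 ⇒ p=4441, q=218
…
i=7: a=1 ⇒ p=9595, q=471
i=8: a=3 ⇒ p=33939, q=1666
i=9: a=1 ⇒ p=43534, q=2137
…
i=11: a=6 ⇒ p=508372, q=24955
i=12: a=4 ⇒ p=2110961, q=103623
i=13: a=2 ⇒ p=4730294, q=232201
i=14: a=1 ⇒ p=6841255, q=335824
i=15: a=2 ⇒ p=18412804, q=903849
fundamental: x₁=18412804, y₁=903849  (since 339031351142416 − 415·816943014801 = 1)

18412804 903849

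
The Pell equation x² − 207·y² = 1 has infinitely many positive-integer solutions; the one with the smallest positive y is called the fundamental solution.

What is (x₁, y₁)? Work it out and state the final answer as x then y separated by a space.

1151 80

√207 = [14; 2,1,1,2,1,1,2,28, …], period ℓ=8 (even) → k=7
i=0: a=14 ⇒ p=14, q=1
i=1: a=2 ⇒ p=29, q=2
i=2: a=1 ⇒ p=43, q=3
i=3: a=1 ⇒ p=72, q=5
i=4: a=2 ⇒ p=187, q=13
i=5: a=1 ⇒ p=259, q=18
i=6: a=1 ⇒ p=446, q=31
i=7: a=2 ⇒ p=1151, q=80
(x₁, y₁) = (1151, 80);  1151² − 207·80² = 1 ✓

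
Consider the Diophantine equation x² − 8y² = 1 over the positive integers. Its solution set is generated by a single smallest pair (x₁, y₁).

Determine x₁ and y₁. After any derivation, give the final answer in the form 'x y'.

[2; 1,4] for √8; ℓ=2 ⇒ convergent index 1
k=0  a_k=2  p_k/q_k = 2/1
k=1  a_k=1  p_k/q_k = 3/1
→ (3, 1).  Check: 3²=9, 8·1²=8, difference 1.

3 1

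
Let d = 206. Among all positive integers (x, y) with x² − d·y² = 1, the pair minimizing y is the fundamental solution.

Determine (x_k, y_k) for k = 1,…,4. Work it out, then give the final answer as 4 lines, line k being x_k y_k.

59535 4148
7088832449 493902360
844067279642895 58808954001052
100503090979990675201 7002382152411359280

√206 = [14; 2,1,5,14,5,1,2,28, …], period ℓ=8 (even) → k=7
a_0=14:  p_0=14·1+0=14,  q_0=14·0+1=1
a_1=2:  p_1=2·14+1=29,  q_1=2·1+0=2
…
a_3=5:  p_3=5·43+29=244,  q_3=5·3+2=17
…
a_5=5:  p_5=5·3459+244=17539,  q_5=5·241+17=1222
a_6=1:  p_6=1·17539+3459=20998,  q_6=1·1222+241=1463
a_7=2:  p_7=2·20998+17539=59535,  q_7=2·1463+1222=4148
(x₁, y₁) = (59535, 4148);  59535² − 206·4148² = 1 ✓
(x_2, y_2) = (59535·59535 + 206·4148·4148, 59535·4148 + 4148·59535) = (7088832449, 493902360)
(x_3, y_3) = (59535·7088832449 + 206·4148·493902360, 59535·493902360 + 4148·7088832449) = (844067279642895, 58808954001052)
(x_4, y_4) = (59535·844067279642895 + 206·4148·58808954001052, 59535·58808954001052 + 4148·844067279642895) = (100503090979990675201, 7002382152411359280)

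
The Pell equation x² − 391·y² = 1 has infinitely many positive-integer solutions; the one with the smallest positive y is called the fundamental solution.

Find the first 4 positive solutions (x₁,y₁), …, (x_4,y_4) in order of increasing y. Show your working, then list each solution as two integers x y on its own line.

7338680 371133
107712448284799 5447252648880
1580934379957370111960 79951288138564985667
23203943031010998074028940801 1173473838473442730776750240

d=391: √d = [19; 1,3,2,2,1,…,3,1,38] (ℓ=16, even), read p_15/q_15
i=0: a=19 ⇒ p=19, q=1
i=1: a=1 ⇒ p=20, q=1
i=2: a=3 ⇒ p=79, q=4
…
i=5: a=1 ⇒ p=613, q=31
…
i=8: a=19 ⇒ p=52519, q=2656
…
i=11: a=1 ⇒ p=268013, q=13554
…
i=13: a=2 ⇒ p=1660597, q=83980
i=14: a=3 ⇒ p=5678083, q=287153
i=15: a=1 ⇒ p=7338680, q=371133
(x₁, y₁) = (7338680, 371133);  7338680² − 391·371133² = 1 ✓
(x_2, y_2) = (7338680·7338680 + 391·371133·371133, 7338680·371133 + 371133·7338680) = (107712448284799, 5447252648880)
(x_3, y_3) = (7338680·107712448284799 + 391·371133·5447252648880, 7338680·5447252648880 + 371133·107712448284799) = (1580934379957370111960, 79951288138564985667)
(x_4, y_4) = (7338680·1580934379957370111960 + 391·371133·79951288138564985667, 7338680·79951288138564985667 + 371133·1580934379957370111960) = (23203943031010998074028940801, 1173473838473442730776750240)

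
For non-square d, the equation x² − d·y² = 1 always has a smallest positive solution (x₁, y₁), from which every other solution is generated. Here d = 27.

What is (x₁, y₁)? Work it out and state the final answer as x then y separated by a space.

26 5

√27 = [5; 5,10, …], period ℓ=2 (even) → k=1
i=0: a=5 ⇒ p=5, q=1
i=1: a=5 ⇒ p=26, q=5
(x₁, y₁) = (26, 5);  26² − 27·5² = 1 ✓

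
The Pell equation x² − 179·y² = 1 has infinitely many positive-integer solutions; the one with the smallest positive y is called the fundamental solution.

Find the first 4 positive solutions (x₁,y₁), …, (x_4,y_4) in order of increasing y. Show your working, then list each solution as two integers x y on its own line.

d=179: √d = [13; 2,1,1,1,3,…,1,2,26] (ℓ=14, even), read p_13/q_13
i=0: a=13 ⇒ p=13, q=1
i=1: a=2 ⇒ p=27, q=2
i=2: a=1 ⇒ p=40, q=3
i=3: a=1 ⇒ p=67, q=5
i=4: a=1 ⇒ p=107, q=8
i=5: a=3 ⇒ p=388, q=29
i=6: a=5 ⇒ p=2047, q=153
i=7: a=13 ⇒ p=26999, q=2018
i=8: a=5 ⇒ p=137042, q=10243
…
i=10: a=1 ⇒ p=575167, q=42990
i=11: a=1 ⇒ p=1013292, q=75737
i=12: a=1 ⇒ p=1588459, q=118727
i=13: a=2 ⇒ p=4190210, q=313191
(x₁, y₁) = (4190210, 313191);  4190210² − 179·313191² = 1 ✓
n=2: (4190210,313191)∘(4190210,313191) = (4190210·4190210+179·313191·313191, 4190210·313191+313191·4190210) = (35115719688199,2624672120220)
n=3: (35115719688199,2624672120220)∘(4190210,313191) = (4190210·35115719688199+179·313191·2624672120220, 4190210·2624672120220+313191·35115719688199) = (294284479589372473370,21995854729733779209)
n=4: (294284479589372473370,21995854729733779209)∘(4190210,313191) = (4190210·294284479589372473370+179·313191·21995854729733779209, 4190210·21995854729733779209+313191·294284479589372473370) = (2466227538440333747559727201,184334500894152933286567560)

4190210 313191
35115719688199 2624672120220
294284479589372473370 21995854729733779209
2466227538440333747559727201 184334500894152933286567560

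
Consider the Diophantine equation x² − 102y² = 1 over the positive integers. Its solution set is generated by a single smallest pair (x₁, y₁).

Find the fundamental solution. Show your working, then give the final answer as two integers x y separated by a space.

101 10

√102 = [10; 10,20, …], period ℓ=2 (even) → k=1
step 0: (10, 1)  from 10·(1,0) + (0,1)
step 1: (101, 10)  from 10·(10,1) + (1,0)
→ (101, 10).  Check: 101²=10201, 102·10²=10200, difference 1.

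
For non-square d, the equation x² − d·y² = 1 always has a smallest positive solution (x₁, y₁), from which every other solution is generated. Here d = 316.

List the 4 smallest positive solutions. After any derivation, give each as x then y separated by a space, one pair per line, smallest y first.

12799 720
327628801 18430560
8386642035199 471785474160
214681262489395201 12076764549117120

√316 = [17; 1,3,2,8,2,3,1,34, …], period ℓ=8 (even) → k=7
k=0  a_k=17  p_k/q_k = 17/1
…
k=4  a_k=8  p_k/q_k = 1351/76
…
k=6  a_k=3  p_k/q_k = 9937/559
k=7  a_k=1  p_k/q_k = 12799/720
(x₁, y₁) = (12799, 720);  12799² − 316·720² = 1 ✓
k=2:  x_2 = 12799·12799+316·720·720 = 327628801,  y_2 = 12799·720+720·12799 = 18430560
k=3:  x_3 = 12799·327628801+316·720·18430560 = 8386642035199,  y_3 = 12799·18430560+720·327628801 = 471785474160
k=4:  x_4 = 12799·8386642035199+316·720·471785474160 = 214681262489395201,  y_4 = 12799·471785474160+720·8386642035199 = 12076764549117120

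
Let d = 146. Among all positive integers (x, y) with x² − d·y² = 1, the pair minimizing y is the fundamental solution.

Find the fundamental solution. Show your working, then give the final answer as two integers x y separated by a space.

d=146: √d = [12; 12,24] (ℓ=2, even), read p_1/q_1
a_0=12:  p_0=12·1+0=12,  q_0=12·0+1=1
a_1=12:  p_1=12·12+1=145,  q_1=12·1+0=12
→ (145, 12).  Check: 145²=21025, 146·12²=21024, difference 1.

145 12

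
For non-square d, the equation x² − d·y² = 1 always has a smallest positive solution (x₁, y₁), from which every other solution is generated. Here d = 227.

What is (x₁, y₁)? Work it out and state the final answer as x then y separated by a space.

√227 → a₀=15, period (15,30); ℓ=2 even so k=1
a_0=15:  p_0=15·1+0=15,  q_0=15·0+1=1
a_1=15:  p_1=15·15+1=226,  q_1=15·1+0=15
fundamental: x₁=226, y₁=15  (since 51076 − 227·225 = 1)

226 15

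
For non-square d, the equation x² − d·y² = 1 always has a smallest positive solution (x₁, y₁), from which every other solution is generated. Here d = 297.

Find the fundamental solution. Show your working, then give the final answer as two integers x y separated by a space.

√297 = [17; 4,3,1,1,2,1,1,3,4,34, …], period ℓ=10 (even) → k=9
i=0: a=17 ⇒ p=17, q=1
i=1: a=4 ⇒ p=69, q=4
i=2: a=3 ⇒ p=224, q=13
…
i=4: a=1 ⇒ p=517, q=30
i=5: a=2 ⇒ p=1327, q=77
i=6: a=1 ⇒ p=1844, q=107
i=7: a=1 ⇒ p=3171, q=184
i=8: a=3 ⇒ p=11357, q=659
i=9: a=4 ⇒ p=48599, q=2820
→ (48599, 2820).  Check: 48599²=2361862801, 297·2820²=2361862800, difference 1.

48599 2820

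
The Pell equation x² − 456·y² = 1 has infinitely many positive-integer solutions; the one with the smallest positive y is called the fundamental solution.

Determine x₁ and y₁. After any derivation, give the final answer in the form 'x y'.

√456 → a₀=21, period (2,1,4,1,2,42); ℓ=6 even so k=5
k=0  a_k=21  p_k/q_k = 21/1
k=1  a_k=2  p_k/q_k = 43/2
…
k=4  a_k=1  p_k/q_k = 363/17
k=5  a_k=2  p_k/q_k = 1025/48
→ (1025, 48).  Check: 1025²=1050625, 456·48²=1050624, difference 1.

1025 48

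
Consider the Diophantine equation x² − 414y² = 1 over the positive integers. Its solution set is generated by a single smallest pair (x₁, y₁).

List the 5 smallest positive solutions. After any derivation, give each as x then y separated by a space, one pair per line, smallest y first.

24335 1196
1184384449 58209320
57643991108495 2833047603204
2805533046066067201 137884426789729360
136545293294391499564175 6710835049023080347996

[20; 2,1,7,2,7,1,2,40] for √414; ℓ=8 ⇒ convergent index 7
k=0  a_k=20  p_k/q_k = 20/1
k=1  a_k=2  p_k/q_k = 41/2
…
k=4  a_k=2  p_k/q_k = 997/49
…
k=6  a_k=1  p_k/q_k = 8444/415
k=7  a_k=2  p_k/q_k = 24335/1196
→ (24335, 1196).  Check: 24335²=592192225, 414·1196²=592192224, difference 1.
(x_2, y_2) = (24335·24335 + 414·1196·1196, 24335·1196 + 1196·24335) = (1184384449, 58209320)
(x_3, y_3) = (24335·1184384449 + 414·1196·58209320, 24335·58209320 + 1196·1184384449) = (57643991108495, 2833047603204)
(x_4, y_4) = (24335·57643991108495 + 414·1196·2833047603204, 24335·2833047603204 + 1196·57643991108495) = (2805533046066067201, 137884426789729360)
(x_5, y_5) = (24335·2805533046066067201 + 414·1196·137884426789729360, 24335·137884426789729360 + 1196·2805533046066067201) = (136545293294391499564175, 6710835049023080347996)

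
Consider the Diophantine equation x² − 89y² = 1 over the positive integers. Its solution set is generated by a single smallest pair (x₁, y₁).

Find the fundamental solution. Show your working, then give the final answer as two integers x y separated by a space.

√89 = [9; 2,3,3,2,18, …], period ℓ=5 (odd) → k=9
a_0=9:  p_0=9·1+0=9,  q_0=9·0+1=1
…
a_3=3:  p_3=3·66+19=217,  q_3=3·7+2=23
…
a_6=2:  p_6=2·9217+500=18934,  q_6=2·977+53=2007
a_7=3:  p_7=3·18934+9217=66019,  q_7=3·2007+977=6998
a_8=3:  p_8=3·66019+18934=216991,  q_8=3·6998+2007=23001
a_9=2:  p_9=2·216991+66019=500001,  q_9=2·23001+6998=53000
(x₁, y₁) = (500001, 53000);  500001² − 89·53000² = 1 ✓

500001 53000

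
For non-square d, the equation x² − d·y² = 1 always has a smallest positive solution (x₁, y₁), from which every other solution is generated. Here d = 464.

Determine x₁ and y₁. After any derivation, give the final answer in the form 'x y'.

√464 → a₀=21, period (1,1,5,1,1,1,5,1,1,42); ℓ=10 even so k=9
k=0  a_k=21  p_k/q_k = 21/1
…
k=2  a_k=1  p_k/q_k = 43/2
…
k=8  a_k=1  p_k/q_k = 5299/246
k=9  a_k=1  p_k/q_k = 9801/455
fundamental: x₁=9801, y₁=455  (since 96059601 − 464·207025 = 1)

9801 455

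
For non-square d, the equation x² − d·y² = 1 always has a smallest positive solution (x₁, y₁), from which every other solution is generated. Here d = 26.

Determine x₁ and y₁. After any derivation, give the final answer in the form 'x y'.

51 10

[5; 10] for √26; ℓ=1 ⇒ convergent index 1
a_0=5:  p_0=5·1+0=5,  q_0=5·0+1=1
a_1=10:  p_1=10·5+1=51,  q_1=10·1+0=10
fundamental: x₁=51, y₁=10  (since 2601 − 26·100 = 1)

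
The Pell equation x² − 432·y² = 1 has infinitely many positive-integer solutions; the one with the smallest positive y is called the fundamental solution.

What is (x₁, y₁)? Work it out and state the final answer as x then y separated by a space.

[20; 1,3,1,1,1,3,1,40] for √432; ℓ=8 ⇒ convergent index 7
a_0=20:  p_0=20·1+0=20,  q_0=20·0+1=1
…
a_5=1:  p_5=1·187+104=291,  q_5=1·9+5=14
a_6=3:  p_6=3·291+187=1060,  q_6=3·14+9=51
a_7=1:  p_7=1·1060+291=1351,  q_7=1·51+14=65
→ (1351, 65).  Check: 1351²=1825201, 432·65²=1825200, difference 1.

1351 65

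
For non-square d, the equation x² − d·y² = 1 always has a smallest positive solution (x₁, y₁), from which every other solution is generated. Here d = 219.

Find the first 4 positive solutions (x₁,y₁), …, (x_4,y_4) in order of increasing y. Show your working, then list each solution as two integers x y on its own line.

74 5
10951 740
1620674 109515
239848801 16207480

√219 = [14; 1,3,1,28, …], period ℓ=4 (even) → k=3
i=0: a=14 ⇒ p=14, q=1
…
i=2: a=3 ⇒ p=59, q=4
i=3: a=1 ⇒ p=74, q=5
fundamental: x₁=74, y₁=5  (since 5476 − 219·25 = 1)
(x_2, y_2) = (74·74 + 219·5·5, 74·5 + 5·74) = (10951, 740)
(x_3, y_3) = (74·10951 + 219·5·740, 74·740 + 5·10951) = (1620674, 109515)
(x_4, y_4) = (74·1620674 + 219·5·109515, 74·109515 + 5·1620674) = (239848801, 16207480)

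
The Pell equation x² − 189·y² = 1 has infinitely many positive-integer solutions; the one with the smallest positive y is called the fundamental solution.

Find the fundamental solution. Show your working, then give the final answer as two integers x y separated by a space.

55 4

√189 = [13; 1,2,1,26, …], period ℓ=4 (even) → k=3
step 0: (13, 1)  from 13·(1,0) + (0,1)
…
step 2: (41, 3)  from 2·(14,1) + (13,1)
step 3: (55, 4)  from 1·(41,3) + (14,1)
fundamental: x₁=55, y₁=4  (since 3025 − 189·16 = 1)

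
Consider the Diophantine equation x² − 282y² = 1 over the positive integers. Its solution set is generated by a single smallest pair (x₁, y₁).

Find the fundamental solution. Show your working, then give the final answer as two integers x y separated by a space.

d=282: √d = [16; 1,3,1,4,1,3,1,32] (ℓ=8, even), read p_7/q_7
a_0=16:  p_0=16·1+0=16,  q_0=16·0+1=1
a_1=1:  p_1=1·16+1=17,  q_1=1·1+0=1
a_2=3:  p_2=3·17+16=67,  q_2=3·1+1=4
a_3=1:  p_3=1·67+17=84,  q_3=1·4+1=5
…
a_5=1:  p_5=1·403+84=487,  q_5=1·24+5=29
a_6=3:  p_6=3·487+403=1864,  q_6=3·29+24=111
a_7=1:  p_7=1·1864+487=2351,  q_7=1·111+29=140
(x₁, y₁) = (2351, 140);  2351² − 282·140² = 1 ✓

2351 140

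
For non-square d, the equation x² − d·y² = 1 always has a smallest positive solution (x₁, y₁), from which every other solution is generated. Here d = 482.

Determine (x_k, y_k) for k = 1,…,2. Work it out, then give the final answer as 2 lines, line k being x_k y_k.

483 22
466577 21252

√482 → a₀=21, period (1,20,1,42); ℓ=4 even so k=3
i=0: a=21 ⇒ p=21, q=1
i=1: a=1 ⇒ p=22, q=1
i=2: a=20 ⇒ p=461, q=21
i=3: a=1 ⇒ p=483, q=22
(x₁, y₁) = (483, 22);  483² − 482·22² = 1 ✓
(x_2, y_2) = (483·483 + 482·22·22, 483·22 + 22·483) = (466577, 21252)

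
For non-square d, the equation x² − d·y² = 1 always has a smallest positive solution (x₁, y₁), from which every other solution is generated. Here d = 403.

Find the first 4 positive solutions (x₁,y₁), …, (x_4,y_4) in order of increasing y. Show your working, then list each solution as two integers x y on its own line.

669878 33369
897473069767 44706317964
1202394930058086974 59895557730143415
1610915821914004898868577 80245432842261314788776

[20; 13,2,1,3,1,3,1,2,13,40] for √403; ℓ=10 ⇒ convergent index 9
step 0: (20, 1)  from 20·(1,0) + (0,1)
step 1: (261, 13)  from 13·(20,1) + (1,0)
step 2: (542, 27)  from 2·(261,13) + (20,1)
…
step 8: (50147, 2498)  from 2·(17967,895) + (14213,708)
step 9: (669878, 33369)  from 13·(50147,2498) + (17967,895)
(x₁, y₁) = (669878, 33369);  669878² − 403·33369² = 1 ✓
(x_2, y_2) = (669878·669878 + 403·33369·33369, 669878·33369 + 33369·669878) = (897473069767, 44706317964)
(x_3, y_3) = (669878·897473069767 + 403·33369·44706317964, 669878·44706317964 + 33369·897473069767) = (1202394930058086974, 59895557730143415)
(x_4, y_4) = (669878·1202394930058086974 + 403·33369·59895557730143415, 669878·59895557730143415 + 33369·1202394930058086974) = (1610915821914004898868577, 80245432842261314788776)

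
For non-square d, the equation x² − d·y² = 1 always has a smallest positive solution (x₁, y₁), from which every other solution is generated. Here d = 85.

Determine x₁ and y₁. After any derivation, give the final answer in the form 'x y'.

285769 30996

d=85: √d = [9; 4,1,1,4,18] (ℓ=5, odd), read p_9/q_9
k=0  a_k=9  p_k/q_k = 9/1
k=1  a_k=4  p_k/q_k = 37/4
…
k=8  a_k=1  p_k/q_k = 62739/6805
k=9  a_k=4  p_k/q_k = 285769/30996
(x₁, y₁) = (285769, 30996);  285769² − 85·30996² = 1 ✓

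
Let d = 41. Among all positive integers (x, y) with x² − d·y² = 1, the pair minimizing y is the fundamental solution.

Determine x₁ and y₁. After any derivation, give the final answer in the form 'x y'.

√41 → a₀=6, period (2,2,12); ℓ=3 odd so k=5
step 0: (6, 1)  from 6·(1,0) + (0,1)
…
step 2: (32, 5)  from 2·(13,2) + (6,1)
step 3: (397, 62)  from 12·(32,5) + (13,2)
step 4: (826, 129)  from 2·(397,62) + (32,5)
step 5: (2049, 320)  from 2·(826,129) + (397,62)
fundamental: x₁=2049, y₁=320  (since 4198401 − 41·102400 = 1)

2049 320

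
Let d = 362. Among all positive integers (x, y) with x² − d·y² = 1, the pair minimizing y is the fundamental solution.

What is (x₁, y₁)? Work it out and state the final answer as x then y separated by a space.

[19; 38] for √362; ℓ=1 ⇒ convergent index 1
i=0: a=19 ⇒ p=19, q=1
i=1: a=38 ⇒ p=723, q=38
→ (723, 38).  Check: 723²=522729, 362·38²=522728, difference 1.

723 38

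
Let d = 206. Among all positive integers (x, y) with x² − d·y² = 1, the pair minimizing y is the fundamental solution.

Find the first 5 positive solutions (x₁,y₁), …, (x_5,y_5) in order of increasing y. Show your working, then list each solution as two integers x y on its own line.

√206 → a₀=14, period (2,1,5,14,5,1,2,28); ℓ=8 even so k=7
step 0: (14, 1)  from 14·(1,0) + (0,1)
step 1: (29, 2)  from 2·(14,1) + (1,0)
step 2: (43, 3)  from 1·(29,2) + (14,1)
…
step 4: (3459, 241)  from 14·(244,17) + (43,3)
…
step 6: (20998, 1463)  from 1·(17539,1222) + (3459,241)
step 7: (59535, 4148)  from 2·(20998,1463) + (17539,1222)
fundamental: x₁=59535, y₁=4148  (since 3544416225 − 206·17205904 = 1)
(59535+4148√206)^2 = 7088832449 + 493902360√206
(59535+4148√206)^3 = 844067279642895 + 58808954001052√206
(59535+4148√206)^4 = 100503090979990675201 + 7002382152411359280√206
(59535+4148√206)^5 = 11966903042143422416540175 + 833773642828811595468548√206

59535 4148
7088832449 493902360
844067279642895 58808954001052
100503090979990675201 7002382152411359280
11966903042143422416540175 833773642828811595468548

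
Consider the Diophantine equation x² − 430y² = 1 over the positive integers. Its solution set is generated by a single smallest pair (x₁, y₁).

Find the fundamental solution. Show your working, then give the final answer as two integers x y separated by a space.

2862251 138030

[20; 1,2,1,3,1,…,2,1,40] for √430; ℓ=14 ⇒ convergent index 13
step 0: (20, 1)  from 20·(1,0) + (0,1)
step 1: (21, 1)  from 1·(20,1) + (1,0)
…
step 3: (83, 4)  from 1·(62,3) + (21,1)
step 4: (311, 15)  from 3·(83,4) + (62,3)
step 5: (394, 19)  from 1·(311,15) + (83,4)
…
step 9: (155233, 7486)  from 1·(133439,6435) + (21794,1051)
step 10: (599138, 28893)  from 3·(155233,7486) + (133439,6435)
…
step 12: (2107880, 101651)  from 2·(754371,36379) + (599138,28893)
step 13: (2862251, 138030)  from 1·(2107880,101651) + (754371,36379)
fundamental: x₁=2862251, y₁=138030  (since 8192480787001 − 430·19052280900 = 1)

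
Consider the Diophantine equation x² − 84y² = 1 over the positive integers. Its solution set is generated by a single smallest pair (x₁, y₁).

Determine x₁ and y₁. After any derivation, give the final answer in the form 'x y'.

[9; 6,18] for √84; ℓ=2 ⇒ convergent index 1
k=0  a_k=9  p_k/q_k = 9/1
k=1  a_k=6  p_k/q_k = 55/6
→ (55, 6).  Check: 55²=3025, 84·6²=3024, difference 1.

55 6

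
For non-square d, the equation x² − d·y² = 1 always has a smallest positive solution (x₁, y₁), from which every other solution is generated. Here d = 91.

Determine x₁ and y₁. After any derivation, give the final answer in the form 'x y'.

1574 165

d=91: √d = [9; 1,1,5,1,5,1,1,18] (ℓ=8, even), read p_7/q_7
k=0  a_k=9  p_k/q_k = 9/1
k=1  a_k=1  p_k/q_k = 10/1
k=2  a_k=1  p_k/q_k = 19/2
k=3  a_k=5  p_k/q_k = 105/11
k=4  a_k=1  p_k/q_k = 124/13
k=5  a_k=5  p_k/q_k = 725/76
k=6  a_k=1  p_k/q_k = 849/89
k=7  a_k=1  p_k/q_k = 1574/165
(x₁, y₁) = (1574, 165);  1574² − 91·165² = 1 ✓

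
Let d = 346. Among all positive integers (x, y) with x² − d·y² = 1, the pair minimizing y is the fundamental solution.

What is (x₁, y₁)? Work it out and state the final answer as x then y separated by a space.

17299 930

√346 → a₀=18, period (1,1,1,1,36); ℓ=5 odd so k=9
a_0=18:  p_0=18·1+0=18,  q_0=18·0+1=1
a_1=1:  p_1=1·18+1=19,  q_1=1·1+0=1
a_2=1:  p_2=1·19+18=37,  q_2=1·1+1=2
…
a_4=1:  p_4=1·56+37=93,  q_4=1·3+2=5
…
a_6=1:  p_6=1·3404+93=3497,  q_6=1·183+5=188
…
a_8=1:  p_8=1·6901+3497=10398,  q_8=1·371+188=559
a_9=1:  p_9=1·10398+6901=17299,  q_9=1·559+371=930
(x₁, y₁) = (17299, 930);  17299² − 346·930² = 1 ✓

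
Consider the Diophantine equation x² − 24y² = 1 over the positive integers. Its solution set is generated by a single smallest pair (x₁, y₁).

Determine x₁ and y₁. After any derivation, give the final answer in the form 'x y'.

5 1

[4; 1,8] for √24; ℓ=2 ⇒ convergent index 1
k=0  a_k=4  p_k/q_k = 4/1
k=1  a_k=1  p_k/q_k = 5/1
(x₁, y₁) = (5, 1);  5² − 24·1² = 1 ✓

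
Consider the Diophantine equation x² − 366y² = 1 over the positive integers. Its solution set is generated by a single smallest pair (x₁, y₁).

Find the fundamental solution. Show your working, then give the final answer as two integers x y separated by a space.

[19; 7,1,1,1,2,12,2,1,1,1,7,38] for √366; ℓ=12 ⇒ convergent index 11
k=0  a_k=19  p_k/q_k = 19/1
k=1  a_k=7  p_k/q_k = 134/7
…
k=3  a_k=1  p_k/q_k = 287/15
k=4  a_k=1  p_k/q_k = 440/23
k=5  a_k=2  p_k/q_k = 1167/61
k=6  a_k=12  p_k/q_k = 14444/755
…
k=8  a_k=1  p_k/q_k = 44499/2326
k=9  a_k=1  p_k/q_k = 74554/3897
k=10  a_k=1  p_k/q_k = 119053/6223
k=11  a_k=7  p_k/q_k = 907925/47458
→ (907925, 47458).  Check: 907925²=824327805625, 366·47458²=824327805624, difference 1.

907925 47458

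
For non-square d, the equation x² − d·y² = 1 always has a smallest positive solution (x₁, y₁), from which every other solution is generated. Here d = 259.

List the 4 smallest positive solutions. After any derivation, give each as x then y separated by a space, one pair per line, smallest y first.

d=259: √d = [16; 10,1,2,3,4,3,2,1,10,32] (ℓ=10, even), read p_9/q_9
step 0: (16, 1)  from 16·(1,0) + (0,1)
step 1: (161, 10)  from 10·(16,1) + (1,0)
step 2: (177, 11)  from 1·(161,10) + (16,1)
step 3: (515, 32)  from 2·(177,11) + (161,10)
step 4: (1722, 107)  from 3·(515,32) + (177,11)
step 5: (7403, 460)  from 4·(1722,107) + (515,32)
step 6: (23931, 1487)  from 3·(7403,460) + (1722,107)
step 7: (55265, 3434)  from 2·(23931,1487) + (7403,460)
step 8: (79196, 4921)  from 1·(55265,3434) + (23931,1487)
step 9: (847225, 52644)  from 10·(79196,4921) + (55265,3434)
fundamental: x₁=847225, y₁=52644  (since 717790200625 − 259·2771390736 = 1)
k=2:  x_2 = 847225·847225+259·52644·52644 = 1435580401249,  y_2 = 847225·52644+52644·847225 = 89202625800
k=3:  x_3 = 847225·1435580401249+259·52644·89202625800 = 2432519210895520825,  y_3 = 847225·89202625800+52644·1435580401249 = 151149389286757356
k=4:  x_4 = 847225·2432519210895520825+259·52644·151149389286757356 = 4121782176900479681520001,  y_4 = 847225·151149389286757356+52644·2432519210895520825 = 256115082676856799248400

847225 52644
1435580401249 89202625800
2432519210895520825 151149389286757356
4121782176900479681520001 256115082676856799248400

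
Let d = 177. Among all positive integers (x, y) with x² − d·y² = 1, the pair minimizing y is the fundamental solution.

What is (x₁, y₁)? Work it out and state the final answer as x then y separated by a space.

[13; 3,3,2,8,2,3,3,26] for √177; ℓ=8 ⇒ convergent index 7
step 0: (13, 1)  from 13·(1,0) + (0,1)
step 1: (40, 3)  from 3·(13,1) + (1,0)
…
step 3: (306, 23)  from 2·(133,10) + (40,3)
step 4: (2581, 194)  from 8·(306,23) + (133,10)
step 5: (5468, 411)  from 2·(2581,194) + (306,23)
step 6: (18985, 1427)  from 3·(5468,411) + (2581,194)
step 7: (62423, 4692)  from 3·(18985,1427) + (5468,411)
(x₁, y₁) = (62423, 4692);  62423² − 177·4692² = 1 ✓

62423 4692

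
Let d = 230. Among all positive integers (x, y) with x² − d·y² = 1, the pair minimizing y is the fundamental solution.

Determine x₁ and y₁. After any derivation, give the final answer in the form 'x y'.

[15; 6,30] for √230; ℓ=2 ⇒ convergent index 1
k=0  a_k=15  p_k/q_k = 15/1
k=1  a_k=6  p_k/q_k = 91/6
→ (91, 6).  Check: 91²=8281, 230·6²=8280, difference 1.

91 6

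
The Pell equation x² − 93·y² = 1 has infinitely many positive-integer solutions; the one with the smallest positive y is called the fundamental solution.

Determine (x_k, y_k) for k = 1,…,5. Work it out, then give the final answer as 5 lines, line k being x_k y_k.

d=93: √d = [9; 1,1,1,4,6,4,1,1,1,18] (ℓ=10, even), read p_9/q_9
k=0  a_k=9  p_k/q_k = 9/1
…
k=2  a_k=1  p_k/q_k = 19/2
…
k=4  a_k=4  p_k/q_k = 135/14
k=5  a_k=6  p_k/q_k = 839/87
k=6  a_k=4  p_k/q_k = 3491/362
…
k=8  a_k=1  p_k/q_k = 7821/811
k=9  a_k=1  p_k/q_k = 12151/1260
(x₁, y₁) = (12151, 1260);  12151² − 93·1260² = 1 ✓
n=2: (12151,1260)∘(12151,1260) = (12151·12151+93·1260·1260, 12151·1260+1260·12151) = (295293601,30620520)
n=3: (295293601,30620520)∘(12151,1260) = (12151·295293601+93·1260·30620520, 12151·30620520+1260·295293601) = (7176225079351,744139875780)
n=4: (7176225079351,744139875780)∘(12151,1260) = (12151·7176225079351+93·1260·744139875780, 12151·744139875780+1260·7176225079351) = (174396621583094401,18084087230585040)
n=5: (174396621583094401,18084087230585040)∘(12151,1260) = (12151·174396621583094401+93·1260·18084087230585040, 12151·18084087230585040+1260·174396621583094401) = (4238186690536135053751,439479487133537766300)

12151 1260
295293601 30620520
7176225079351 744139875780
174396621583094401 18084087230585040
4238186690536135053751 439479487133537766300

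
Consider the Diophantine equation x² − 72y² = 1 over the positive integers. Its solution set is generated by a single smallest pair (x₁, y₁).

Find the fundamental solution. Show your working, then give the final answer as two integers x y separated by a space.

d=72: √d = [8; 2,16] (ℓ=2, even), read p_1/q_1
a_0=8:  p_0=8·1+0=8,  q_0=8·0+1=1
a_1=2:  p_1=2·8+1=17,  q_1=2·1+0=2
(x₁, y₁) = (17, 2);  17² − 72·2² = 1 ✓

17 2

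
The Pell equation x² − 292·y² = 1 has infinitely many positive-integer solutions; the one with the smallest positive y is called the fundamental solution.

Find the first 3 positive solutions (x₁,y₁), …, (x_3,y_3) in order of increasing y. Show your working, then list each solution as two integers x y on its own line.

2281249 133500
10408194000001 609093483000
47487364308614281249 2778987798000400500

[17; 11,2,1,3,8,3,1,2,11,34] for √292; ℓ=10 ⇒ convergent index 9
a_0=17:  p_0=17·1+0=17,  q_0=17·0+1=1
…
a_2=2:  p_2=2·188+17=393,  q_2=2·11+1=23
…
a_4=3:  p_4=3·581+393=2136,  q_4=3·34+23=125
…
a_8=2:  p_8=2·72812+55143=200767,  q_8=2·4261+3227=11749
a_9=11:  p_9=11·200767+72812=2281249,  q_9=11·11749+4261=133500
→ (2281249, 133500).  Check: 2281249²=5204097000001, 292·133500²=5204097000000, difference 1.
(2281249+133500√292)^2 = 10408194000001 + 609093483000√292
(2281249+133500√292)^3 = 47487364308614281249 + 2778987798000400500√292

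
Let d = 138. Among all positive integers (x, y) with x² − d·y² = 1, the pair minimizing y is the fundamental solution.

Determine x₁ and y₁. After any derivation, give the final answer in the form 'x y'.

d=138: √d = [11; 1,2,1,22] (ℓ=4, even), read p_3/q_3
a_0=11:  p_0=11·1+0=11,  q_0=11·0+1=1
…
a_2=2:  p_2=2·12+11=35,  q_2=2·1+1=3
a_3=1:  p_3=1·35+12=47,  q_3=1·3+1=4
fundamental: x₁=47, y₁=4  (since 2209 − 138·16 = 1)

47 4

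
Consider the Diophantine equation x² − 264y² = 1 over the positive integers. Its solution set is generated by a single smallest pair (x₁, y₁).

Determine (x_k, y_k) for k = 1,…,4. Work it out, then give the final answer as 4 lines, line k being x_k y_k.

[16; 4,32] for √264; ℓ=2 ⇒ convergent index 1
k=0  a_k=16  p_k/q_k = 16/1
k=1  a_k=4  p_k/q_k = 65/4
(x₁, y₁) = (65, 4);  65² − 264·4² = 1 ✓
k=2:  x_2 = 65·65+264·4·4 = 8449,  y_2 = 65·4+4·65 = 520
k=3:  x_3 = 65·8449+264·4·520 = 1098305,  y_3 = 65·520+4·8449 = 67596
k=4:  x_4 = 65·1098305+264·4·67596 = 142771201,  y_4 = 65·67596+4·1098305 = 8786960

65 4
8449 520
1098305 67596
142771201 8786960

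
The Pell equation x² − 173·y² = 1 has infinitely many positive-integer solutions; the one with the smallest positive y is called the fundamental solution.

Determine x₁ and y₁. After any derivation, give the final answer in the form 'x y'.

[13; 6,1,1,6,26] for √173; ℓ=5 ⇒ convergent index 9
i=0: a=13 ⇒ p=13, q=1
i=1: a=6 ⇒ p=79, q=6
i=2: a=1 ⇒ p=92, q=7
i=3: a=1 ⇒ p=171, q=13
i=4: a=6 ⇒ p=1118, q=85
…
i=6: a=6 ⇒ p=176552, q=13423
i=7: a=1 ⇒ p=205791, q=15646
i=8: a=1 ⇒ p=382343, q=29069
i=9: a=6 ⇒ p=2499849, q=190060
→ (2499849, 190060).  Check: 2499849²=6249245022801, 173·190060²=6249245022800, difference 1.

2499849 190060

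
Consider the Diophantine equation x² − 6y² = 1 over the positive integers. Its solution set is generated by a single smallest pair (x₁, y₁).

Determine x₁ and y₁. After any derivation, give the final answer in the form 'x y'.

[2; 2,4] for √6; ℓ=2 ⇒ convergent index 1
i=0: a=2 ⇒ p=2, q=1
i=1: a=2 ⇒ p=5, q=2
(x₁, y₁) = (5, 2);  5² − 6·2² = 1 ✓

5 2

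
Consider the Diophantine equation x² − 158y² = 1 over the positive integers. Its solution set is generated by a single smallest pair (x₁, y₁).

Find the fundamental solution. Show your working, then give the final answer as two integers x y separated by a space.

[12; 1,1,3,12,3,1,1,24] for √158; ℓ=8 ⇒ convergent index 7
k=0  a_k=12  p_k/q_k = 12/1
…
k=2  a_k=1  p_k/q_k = 25/2
k=3  a_k=3  p_k/q_k = 88/7
k=4  a_k=12  p_k/q_k = 1081/86
k=5  a_k=3  p_k/q_k = 3331/265
k=6  a_k=1  p_k/q_k = 4412/351
k=7  a_k=1  p_k/q_k = 7743/616
→ (7743, 616).  Check: 7743²=59954049, 158·616²=59954048, difference 1.

7743 616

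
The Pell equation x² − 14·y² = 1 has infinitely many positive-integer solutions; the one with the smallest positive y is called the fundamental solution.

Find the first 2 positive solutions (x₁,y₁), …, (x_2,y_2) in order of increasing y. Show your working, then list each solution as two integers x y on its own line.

√14 → a₀=3, period (1,2,1,6); ℓ=4 even so k=3
step 0: (3, 1)  from 3·(1,0) + (0,1)
step 1: (4, 1)  from 1·(3,1) + (1,0)
step 2: (11, 3)  from 2·(4,1) + (3,1)
step 3: (15, 4)  from 1·(11,3) + (4,1)
(x₁, y₁) = (15, 4);  15² − 14·4² = 1 ✓
(x_2, y_2) = (15·15 + 14·4·4, 15·4 + 4·15) = (449, 120)

15 4
449 120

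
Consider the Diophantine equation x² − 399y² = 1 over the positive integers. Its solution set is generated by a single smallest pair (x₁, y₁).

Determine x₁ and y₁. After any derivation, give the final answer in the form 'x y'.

√399 = [19; 1,38, …], period ℓ=2 (even) → k=1
step 0: (19, 1)  from 19·(1,0) + (0,1)
step 1: (20, 1)  from 1·(19,1) + (1,0)
→ (20, 1).  Check: 20²=400, 399·1²=399, difference 1.

20 1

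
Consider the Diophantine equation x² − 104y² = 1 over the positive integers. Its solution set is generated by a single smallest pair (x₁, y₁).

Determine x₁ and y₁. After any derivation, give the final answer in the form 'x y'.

51 5

√104 = [10; 5,20, …], period ℓ=2 (even) → k=1
a_0=10:  p_0=10·1+0=10,  q_0=10·0+1=1
a_1=5:  p_1=5·10+1=51,  q_1=5·1+0=5
fundamental: x₁=51, y₁=5  (since 2601 − 104·25 = 1)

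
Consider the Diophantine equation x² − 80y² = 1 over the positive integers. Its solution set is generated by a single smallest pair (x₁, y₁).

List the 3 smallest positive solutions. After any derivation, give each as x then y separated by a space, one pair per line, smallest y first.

9 1
161 18
2889 323

√80 = [8; 1,16, …], period ℓ=2 (even) → k=1
a_0=8:  p_0=8·1+0=8,  q_0=8·0+1=1
a_1=1:  p_1=1·8+1=9,  q_1=1·1+0=1
→ (9, 1).  Check: 9²=81, 80·1²=80, difference 1.
k=2:  x_2 = 9·9+80·1·1 = 161,  y_2 = 9·1+1·9 = 18
k=3:  x_3 = 9·161+80·1·18 = 2889,  y_3 = 9·18+1·161 = 323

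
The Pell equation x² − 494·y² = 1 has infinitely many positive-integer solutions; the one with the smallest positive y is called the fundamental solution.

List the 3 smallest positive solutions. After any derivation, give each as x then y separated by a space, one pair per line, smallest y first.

√494 → a₀=22, period (4,2,2,1,2,1,2,2,4,44); ℓ=10 even so k=9
step 0: (22, 1)  from 22·(1,0) + (0,1)
…
step 3: (489, 22)  from 2·(200,9) + (89,4)
…
step 5: (1867, 84)  from 2·(689,31) + (489,22)
step 6: (2556, 115)  from 1·(1867,84) + (689,31)
step 7: (6979, 314)  from 2·(2556,115) + (1867,84)
step 8: (16514, 743)  from 2·(6979,314) + (2556,115)
step 9: (73035, 3286)  from 4·(16514,743) + (6979,314)
(x₁, y₁) = (73035, 3286);  73035² − 494·3286² = 1 ✓
(x_2, y_2) = (73035·73035 + 494·3286·3286, 73035·3286 + 3286·73035) = (10668222449, 479986020)
(x_3, y_3) = (73035·10668222449 + 494·3286·479986020, 73035·479986020 + 3286·10668222449) = (1558307253052395, 70111557938114)

73035 3286
10668222449 479986020
1558307253052395 70111557938114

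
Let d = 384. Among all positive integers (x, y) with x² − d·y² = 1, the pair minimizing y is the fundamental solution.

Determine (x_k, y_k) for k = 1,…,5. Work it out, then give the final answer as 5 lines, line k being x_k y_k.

d=384: √d = [19; 1,1,2,9,2,1,1,38] (ℓ=8, even), read p_7/q_7
k=0  a_k=19  p_k/q_k = 19/1
k=1  a_k=1  p_k/q_k = 20/1
k=2  a_k=1  p_k/q_k = 39/2
k=3  a_k=2  p_k/q_k = 98/5
…
k=6  a_k=1  p_k/q_k = 2861/146
k=7  a_k=1  p_k/q_k = 4801/245
fundamental: x₁=4801, y₁=245  (since 23049601 − 384·60025 = 1)
(4801+245√384)^2 = 46099201 + 2352490√384
(4801+245√384)^3 = 442644523201 + 22588608735√384
(4801+245√384)^4 = 4250272665676801 + 216895818720980√384
(4801+245√384)^5 = 40811117693184120001 + 2082633628770241225√384

4801 245
46099201 2352490
442644523201 22588608735
4250272665676801 216895818720980
40811117693184120001 2082633628770241225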